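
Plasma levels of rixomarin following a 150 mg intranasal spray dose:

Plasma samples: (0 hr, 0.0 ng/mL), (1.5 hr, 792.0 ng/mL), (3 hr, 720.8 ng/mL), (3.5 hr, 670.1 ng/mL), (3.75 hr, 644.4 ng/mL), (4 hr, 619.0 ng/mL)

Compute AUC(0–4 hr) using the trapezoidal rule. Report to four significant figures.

Trapezoidal AUC_0→4:
  [0→1.5]: (0.0+792.0)/2 × 1.5 = 594.0
  [1.5→3]: (792.0+720.8)/2 × 1.5 = 1134.6
  [3→3.5]: (720.8+670.1)/2 × 0.5 = 347.725
  [3.5→3.75]: (670.1+644.4)/2 × 0.25 = 164.3125
  [3.75→4]: (644.4+619.0)/2 × 0.25 = 157.925
  Sum = 2398.5625 ng/mL·hr

AUC = 2399 ng/mL·hr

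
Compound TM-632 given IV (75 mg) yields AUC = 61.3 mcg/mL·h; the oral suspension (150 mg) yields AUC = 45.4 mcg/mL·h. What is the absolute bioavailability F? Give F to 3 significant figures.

F = (AUC_ev / D_ev) / (AUC_iv / D_iv)
  = (45.4/150) / (61.3/75)
  = 0.302667 / 0.817333 = 0.3703

F = 0.370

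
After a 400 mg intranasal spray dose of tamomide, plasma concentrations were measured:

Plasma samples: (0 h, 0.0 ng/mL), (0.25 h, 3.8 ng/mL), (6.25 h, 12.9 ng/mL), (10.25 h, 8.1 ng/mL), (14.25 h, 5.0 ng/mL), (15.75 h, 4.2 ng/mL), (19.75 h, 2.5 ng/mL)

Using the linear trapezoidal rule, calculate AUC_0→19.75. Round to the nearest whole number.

Trapezoidal AUC_0→19.75:
  [0→0.25]: (0.0+3.8)/2 × 0.25 = 0.475
  [0.25→6.25]: (3.8+12.9)/2 × 6 = 50.1
  [6.25→10.25]: (12.9+8.1)/2 × 4 = 42.0
  [10.25→14.25]: (8.1+5.0)/2 × 4 = 26.2
  [14.25→15.75]: (5.0+4.2)/2 × 1.5 = 6.9
  [15.75→19.75]: (4.2+2.5)/2 × 4 = 13.4
  Sum = 139.075 ng/mL·h

AUC = 139 ng/mL·h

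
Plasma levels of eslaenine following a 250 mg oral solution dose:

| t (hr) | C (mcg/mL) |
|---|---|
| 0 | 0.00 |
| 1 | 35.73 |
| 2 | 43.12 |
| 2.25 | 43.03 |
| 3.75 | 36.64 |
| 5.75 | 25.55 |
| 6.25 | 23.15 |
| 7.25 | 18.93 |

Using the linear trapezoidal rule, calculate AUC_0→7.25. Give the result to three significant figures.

AUC = 223 mcg/mL·hr

Trapezoidal AUC_0→7.25:
  [0→1]: (0.00+35.73)/2 × 1 = 17.865
  [1→2]: (35.73+43.12)/2 × 1 = 39.425
  [2→2.25]: (43.12+43.03)/2 × 0.25 = 10.76875
  [2.25→3.75]: (43.03+36.64)/2 × 1.5 = 59.7525
  [3.75→5.75]: (36.64+25.55)/2 × 2 = 62.19
  [5.75→6.25]: (25.55+23.15)/2 × 0.5 = 12.175
  [6.25→7.25]: (23.15+18.93)/2 × 1 = 21.04
  Sum = 223.21625 mcg/mL·hr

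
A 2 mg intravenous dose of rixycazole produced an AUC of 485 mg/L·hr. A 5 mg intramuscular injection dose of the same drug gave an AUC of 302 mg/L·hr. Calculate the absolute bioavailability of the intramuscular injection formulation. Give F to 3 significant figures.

F = (AUC_ev / D_ev) / (AUC_iv / D_iv)
  = (302/5) / (485/2)
  = 60.4 / 242.5 = 0.2491

F = 0.249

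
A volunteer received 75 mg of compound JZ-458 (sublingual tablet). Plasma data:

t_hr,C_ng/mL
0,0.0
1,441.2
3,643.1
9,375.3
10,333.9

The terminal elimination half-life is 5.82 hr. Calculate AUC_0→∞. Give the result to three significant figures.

AUC = 7520 ng/mL·hr

Trapezoidal AUC_0→10:
  [0→1]: (0.0+441.2)/2 × 1 = 220.6
  [1→3]: (441.2+643.1)/2 × 2 = 1084.3
  [3→9]: (643.1+375.3)/2 × 6 = 3055.2
  [9→10]: (375.3+333.9)/2 × 1 = 354.6
  Sum = 4714.7 ng/mL·hr
k_e = ln2 / t½ = 0.693147 / 5.82 = 0.1191 hr^-1
Extrapolated tail: C_last / k_e = 333.9 / 0.1191 = 2803.526
AUC_0→∞ = 4714.7 + 2803.526 = 7518.226 ng/mL·hr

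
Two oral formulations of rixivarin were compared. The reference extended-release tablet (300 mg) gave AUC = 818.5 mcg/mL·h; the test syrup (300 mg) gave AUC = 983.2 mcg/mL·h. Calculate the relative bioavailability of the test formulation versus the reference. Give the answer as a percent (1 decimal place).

F_rel = (AUC_test/D_test) / (AUC_ref/D_ref)
      = (983.2/300) / (818.5/300)
      = 3.27733 / 2.72833 = 1.2012 = 120.12%

F_rel = 120.1%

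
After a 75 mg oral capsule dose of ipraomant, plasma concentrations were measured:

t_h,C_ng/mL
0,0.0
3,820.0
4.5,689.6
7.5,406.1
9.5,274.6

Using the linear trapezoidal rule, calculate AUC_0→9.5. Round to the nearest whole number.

AUC = 4686 ng/mL·h

Trapezoidal AUC_0→9.5:
  [0→3]: (0.0+820.0)/2 × 3 = 1230.0
  [3→4.5]: (820.0+689.6)/2 × 1.5 = 1132.2
  [4.5→7.5]: (689.6+406.1)/2 × 3 = 1643.55
  [7.5→9.5]: (406.1+274.6)/2 × 2 = 680.7
  Sum = 4686.45 ng/mL·h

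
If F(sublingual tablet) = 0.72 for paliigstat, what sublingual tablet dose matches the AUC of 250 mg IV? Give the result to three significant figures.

D_sublingual = 347 mg

For equal systemic exposure: F × D_ev = D_iv
D_ev = D_iv / F = 250 / 0.72 = 347.222 mg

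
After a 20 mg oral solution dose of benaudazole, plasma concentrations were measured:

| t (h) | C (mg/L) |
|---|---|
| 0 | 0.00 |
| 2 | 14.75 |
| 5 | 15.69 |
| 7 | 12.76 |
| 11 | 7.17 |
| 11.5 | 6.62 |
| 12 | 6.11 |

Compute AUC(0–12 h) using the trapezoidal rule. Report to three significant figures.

AUC = 135 mg/L·h

Trapezoidal AUC_0→12:
  [0→2]: (0.00+14.75)/2 × 2 = 14.75
  [2→5]: (14.75+15.69)/2 × 3 = 45.66
  [5→7]: (15.69+12.76)/2 × 2 = 28.45
  [7→11]: (12.76+7.17)/2 × 4 = 39.86
  [11→11.5]: (7.17+6.62)/2 × 0.5 = 3.4475
  [11.5→12]: (6.62+6.11)/2 × 0.5 = 3.1825
  Sum = 135.35 mg/L·h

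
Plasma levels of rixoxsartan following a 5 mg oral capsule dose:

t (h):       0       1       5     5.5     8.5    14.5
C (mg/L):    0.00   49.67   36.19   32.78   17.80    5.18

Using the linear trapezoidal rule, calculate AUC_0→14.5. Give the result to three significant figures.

AUC = 359 mg/L·h

Trapezoidal AUC_0→14.5:
  [0→1]: (0.00+49.67)/2 × 1 = 24.835
  [1→5]: (49.67+36.19)/2 × 4 = 171.72
  [5→5.5]: (36.19+32.78)/2 × 0.5 = 17.2425
  [5.5→8.5]: (32.78+17.80)/2 × 3 = 75.87
  [8.5→14.5]: (17.80+5.18)/2 × 6 = 68.94
  Sum = 358.6075 mg/L·h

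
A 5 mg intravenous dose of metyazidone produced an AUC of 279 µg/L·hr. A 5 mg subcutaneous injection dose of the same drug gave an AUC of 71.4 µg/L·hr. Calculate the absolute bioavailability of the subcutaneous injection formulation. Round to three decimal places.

F = 0.256

F = (AUC_ev / D_ev) / (AUC_iv / D_iv)
  = (71.4/5) / (279/5)
  = 14.28 / 55.8 = 0.2559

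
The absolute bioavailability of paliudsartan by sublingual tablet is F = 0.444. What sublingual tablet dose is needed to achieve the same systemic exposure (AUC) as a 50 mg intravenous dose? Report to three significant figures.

For equal systemic exposure: F × D_ev = D_iv
D_ev = D_iv / F = 50 / 0.444 = 112.613 mg

D_sublingual = 113 mg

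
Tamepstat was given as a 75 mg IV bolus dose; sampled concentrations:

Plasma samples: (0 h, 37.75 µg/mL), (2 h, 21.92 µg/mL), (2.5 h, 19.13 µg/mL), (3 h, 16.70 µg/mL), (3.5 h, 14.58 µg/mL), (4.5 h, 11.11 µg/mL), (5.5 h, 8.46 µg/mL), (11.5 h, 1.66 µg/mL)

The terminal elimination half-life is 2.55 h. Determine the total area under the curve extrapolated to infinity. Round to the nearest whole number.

AUC = 146 µg/mL·h

Trapezoidal AUC_0→11.5:
  [0→2]: (37.75+21.92)/2 × 2 = 59.67
  [2→2.5]: (21.92+19.13)/2 × 0.5 = 10.2625
  [2.5→3]: (19.13+16.70)/2 × 0.5 = 8.9575
  [3→3.5]: (16.70+14.58)/2 × 0.5 = 7.82
  [3.5→4.5]: (14.58+11.11)/2 × 1 = 12.845
  [4.5→5.5]: (11.11+8.46)/2 × 1 = 9.785
  [5.5→11.5]: (8.46+1.66)/2 × 6 = 30.36
  Sum = 139.7 µg/mL·h
k_e = ln2 / t½ = 0.693147 / 2.55 = 0.2718 h^-1
Extrapolated tail: C_last / k_e = 1.66 / 0.2718 = 6.107
AUC_0→∞ = 139.7 + 6.107 = 145.807 µg/mL·h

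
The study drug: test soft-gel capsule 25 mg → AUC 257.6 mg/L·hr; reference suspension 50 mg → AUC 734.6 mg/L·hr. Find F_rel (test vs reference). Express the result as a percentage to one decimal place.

F_rel = (AUC_test/D_test) / (AUC_ref/D_ref)
      = (257.6/25) / (734.6/50)
      = 10.304 / 14.692 = 0.7013 = 70.13%

F_rel = 70.1%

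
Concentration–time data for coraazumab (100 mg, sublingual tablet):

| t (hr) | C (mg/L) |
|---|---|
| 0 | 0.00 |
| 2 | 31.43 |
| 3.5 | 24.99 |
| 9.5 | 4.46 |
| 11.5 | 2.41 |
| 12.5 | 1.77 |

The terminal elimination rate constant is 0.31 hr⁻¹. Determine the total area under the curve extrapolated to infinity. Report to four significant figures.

Trapezoidal AUC_0→12.5:
  [0→2]: (0.00+31.43)/2 × 2 = 31.43
  [2→3.5]: (31.43+24.99)/2 × 1.5 = 42.315
  [3.5→9.5]: (24.99+4.46)/2 × 6 = 88.35
  [9.5→11.5]: (4.46+2.41)/2 × 2 = 6.87
  [11.5→12.5]: (2.41+1.77)/2 × 1 = 2.09
  Sum = 171.055 mg/L·hr
Extrapolated tail: C_last / k_e = 1.77 / 0.31 = 5.710
AUC_0→∞ = 171.055 + 5.710 = 176.765 mg/L·hr

AUC = 176.8 mg/L·hr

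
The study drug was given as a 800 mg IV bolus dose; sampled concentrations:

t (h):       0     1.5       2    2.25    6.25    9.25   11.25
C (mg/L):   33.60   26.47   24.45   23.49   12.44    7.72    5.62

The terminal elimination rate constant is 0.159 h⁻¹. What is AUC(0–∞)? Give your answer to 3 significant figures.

Trapezoidal AUC_0→11.25:
  [0→1.5]: (33.60+26.47)/2 × 1.5 = 45.0525
  [1.5→2]: (26.47+24.45)/2 × 0.5 = 12.73
  [2→2.25]: (24.45+23.49)/2 × 0.25 = 5.9925
  [2.25→6.25]: (23.49+12.44)/2 × 4 = 71.86
  [6.25→9.25]: (12.44+7.72)/2 × 3 = 30.24
  [9.25→11.25]: (7.72+5.62)/2 × 2 = 13.34
  Sum = 179.215 mg/L·h
Extrapolated tail: C_last / k_e = 5.62 / 0.159 = 35.346
AUC_0→∞ = 179.215 + 35.346 = 214.561 mg/L·h

AUC = 215 mg/L·h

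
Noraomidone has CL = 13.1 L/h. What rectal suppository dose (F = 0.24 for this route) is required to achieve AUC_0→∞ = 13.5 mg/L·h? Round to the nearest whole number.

Dose = CL × AUC_0→∞ / F
     = 13.1 × 13.5 / 0.24 = 736.875 mg

Dose = 737 mg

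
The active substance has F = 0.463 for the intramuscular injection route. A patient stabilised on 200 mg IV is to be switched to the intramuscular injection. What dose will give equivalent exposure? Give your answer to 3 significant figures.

For equal systemic exposure: F × D_ev = D_iv
D_ev = D_iv / F = 200 / 0.463 = 431.965 mg

D_intramuscular = 432 mg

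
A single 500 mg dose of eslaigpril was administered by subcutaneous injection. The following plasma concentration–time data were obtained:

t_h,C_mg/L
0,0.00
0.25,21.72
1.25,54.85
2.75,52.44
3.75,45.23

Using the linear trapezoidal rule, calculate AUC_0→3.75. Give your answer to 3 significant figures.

AUC = 170 mg/L·h

Trapezoidal AUC_0→3.75:
  [0→0.25]: (0.00+21.72)/2 × 0.25 = 2.715
  [0.25→1.25]: (21.72+54.85)/2 × 1 = 38.285
  [1.25→2.75]: (54.85+52.44)/2 × 1.5 = 80.4675
  [2.75→3.75]: (52.44+45.23)/2 × 1 = 48.835
  Sum = 170.3025 mg/L·h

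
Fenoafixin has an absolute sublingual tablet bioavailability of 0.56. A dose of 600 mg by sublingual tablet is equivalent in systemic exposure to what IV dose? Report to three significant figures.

D_iv = 336 mg

Systemic exposure from an extravascular dose = F × D_ev, so the equivalent IV dose is F × D_ev.
D_iv = F × D_ev = 0.56 × 600 = 336 mg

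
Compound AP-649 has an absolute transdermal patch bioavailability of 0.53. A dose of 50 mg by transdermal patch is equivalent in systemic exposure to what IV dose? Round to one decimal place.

D_iv = 26.5 mg

Systemic exposure from an extravascular dose = F × D_ev, so the equivalent IV dose is F × D_ev.
D_iv = F × D_ev = 0.53 × 50 = 26.5 mg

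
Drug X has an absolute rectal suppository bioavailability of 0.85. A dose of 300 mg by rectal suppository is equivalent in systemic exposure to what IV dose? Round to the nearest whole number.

D_iv = 255 mg

Systemic exposure from an extravascular dose = F × D_ev, so the equivalent IV dose is F × D_ev.
D_iv = F × D_ev = 0.85 × 300 = 255 mg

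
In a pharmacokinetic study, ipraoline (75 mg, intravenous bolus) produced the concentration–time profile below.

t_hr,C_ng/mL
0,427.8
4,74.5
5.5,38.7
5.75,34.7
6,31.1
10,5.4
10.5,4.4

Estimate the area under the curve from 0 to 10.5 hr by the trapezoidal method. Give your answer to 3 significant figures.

AUC = 1180 ng/mL·hr

Trapezoidal AUC_0→10.5:
  [0→4]: (427.8+74.5)/2 × 4 = 1004.6
  [4→5.5]: (74.5+38.7)/2 × 1.5 = 84.9
  [5.5→5.75]: (38.7+34.7)/2 × 0.25 = 9.175
  [5.75→6]: (34.7+31.1)/2 × 0.25 = 8.225
  [6→10]: (31.1+5.4)/2 × 4 = 73.0
  [10→10.5]: (5.4+4.4)/2 × 0.5 = 2.45
  Sum = 1182.35 ng/mL·hr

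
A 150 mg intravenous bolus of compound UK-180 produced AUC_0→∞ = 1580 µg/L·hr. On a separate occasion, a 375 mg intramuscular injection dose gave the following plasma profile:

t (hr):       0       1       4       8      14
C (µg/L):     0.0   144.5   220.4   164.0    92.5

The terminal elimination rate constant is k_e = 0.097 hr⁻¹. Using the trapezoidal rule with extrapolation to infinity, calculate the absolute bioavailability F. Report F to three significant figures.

F = 0.788

Trapezoidal AUC_0→14 (intramuscular injection):
  [0→1]: (0.0+144.5)/2 × 1 = 72.25
  [1→4]: (144.5+220.4)/2 × 3 = 547.35
  [4→8]: (220.4+164.0)/2 × 4 = 768.8
  [8→14]: (164.0+92.5)/2 × 6 = 769.5
  Sum = 2157.9 µg/L·hr
Tail: C_last/k_e = 92.5/0.097 = 953.608
AUC_0→∞ (intramuscular injection) = 2157.9 + 953.608 = 3111.508 µg/L·hr
F = (AUC_ev/D_ev)/(AUC_iv/D_iv) = (3111.508/375)/(1580/150) = 8.29735/10.5333 = 0.7877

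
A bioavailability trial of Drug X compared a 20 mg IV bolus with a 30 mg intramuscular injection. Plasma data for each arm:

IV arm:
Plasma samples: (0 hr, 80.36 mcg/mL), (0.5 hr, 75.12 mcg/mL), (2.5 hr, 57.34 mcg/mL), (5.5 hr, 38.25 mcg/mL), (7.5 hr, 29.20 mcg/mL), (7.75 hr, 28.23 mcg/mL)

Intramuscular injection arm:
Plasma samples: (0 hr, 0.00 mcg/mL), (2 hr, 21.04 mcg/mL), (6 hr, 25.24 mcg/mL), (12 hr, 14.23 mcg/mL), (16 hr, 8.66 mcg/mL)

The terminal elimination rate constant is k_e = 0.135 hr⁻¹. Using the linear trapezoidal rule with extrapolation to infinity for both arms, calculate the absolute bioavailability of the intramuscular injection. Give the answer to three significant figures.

F = 0.381

Trapezoidal AUC_0→7.75 (IV):
  [0→0.5]: (80.36+75.12)/2 × 0.5 = 38.87
  [0.5→2.5]: (75.12+57.34)/2 × 2 = 132.46
  [2.5→5.5]: (57.34+38.25)/2 × 3 = 143.385
  [5.5→7.5]: (38.25+29.20)/2 × 2 = 67.45
  [7.5→7.75]: (29.20+28.23)/2 × 0.25 = 7.17875
  Sum = 389.34375 mcg/mL·hr
IV tail: 28.23/0.135 = 209.111; AUC_iv,0→∞ = 389.34375 + 209.111 = 598.45475 mcg/mL·hr
Trapezoidal AUC_0→16 (intramuscular injection):
  [0→2]: (0.00+21.04)/2 × 2 = 21.04
  [2→6]: (21.04+25.24)/2 × 4 = 92.56
  [6→12]: (25.24+14.23)/2 × 6 = 118.41
  [12→16]: (14.23+8.66)/2 × 4 = 45.78
  Sum = 277.79 mcg/mL·hr
intramuscular injection tail: 8.66/0.135 = 64.148; AUC_ev,0→∞ = 277.79 + 64.148 = 341.938 mcg/mL·hr
F = (AUC_ev/D_ev)/(AUC_iv/D_iv) = (341.938/30)/(598.45475/20) = 11.3979/29.9227 = 0.3809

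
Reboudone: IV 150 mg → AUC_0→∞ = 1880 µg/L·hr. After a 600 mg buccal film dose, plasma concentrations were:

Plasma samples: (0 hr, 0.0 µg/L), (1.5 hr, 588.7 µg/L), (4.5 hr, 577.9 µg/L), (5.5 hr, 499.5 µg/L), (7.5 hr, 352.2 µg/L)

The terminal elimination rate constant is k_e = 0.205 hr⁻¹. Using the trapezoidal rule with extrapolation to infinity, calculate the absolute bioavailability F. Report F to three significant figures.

F = 0.705

Trapezoidal AUC_0→7.5 (buccal film):
  [0→1.5]: (0.0+588.7)/2 × 1.5 = 441.525
  [1.5→4.5]: (588.7+577.9)/2 × 3 = 1749.9
  [4.5→5.5]: (577.9+499.5)/2 × 1 = 538.7
  [5.5→7.5]: (499.5+352.2)/2 × 2 = 851.7
  Sum = 3581.825 µg/L·hr
Tail: C_last/k_e = 352.2/0.205 = 1718.049
AUC_0→∞ (buccal film) = 3581.825 + 1718.049 = 5299.874 µg/L·hr
F = (AUC_ev/D_ev)/(AUC_iv/D_iv) = (5299.874/600)/(1880/150) = 8.83312/12.5333 = 0.7048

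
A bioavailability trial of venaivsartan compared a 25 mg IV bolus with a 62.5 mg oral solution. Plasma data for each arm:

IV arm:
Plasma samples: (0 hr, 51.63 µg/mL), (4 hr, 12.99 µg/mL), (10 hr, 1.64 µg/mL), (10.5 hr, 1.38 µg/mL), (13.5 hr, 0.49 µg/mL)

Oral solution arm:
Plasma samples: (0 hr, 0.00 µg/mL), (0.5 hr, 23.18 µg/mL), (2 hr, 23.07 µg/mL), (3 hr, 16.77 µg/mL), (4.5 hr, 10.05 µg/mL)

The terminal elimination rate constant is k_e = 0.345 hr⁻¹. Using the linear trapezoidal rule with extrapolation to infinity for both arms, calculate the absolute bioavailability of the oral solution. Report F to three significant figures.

F = 0.246

Trapezoidal AUC_0→13.5 (IV):
  [0→4]: (51.63+12.99)/2 × 4 = 129.24
  [4→10]: (12.99+1.64)/2 × 6 = 43.89
  [10→10.5]: (1.64+1.38)/2 × 0.5 = 0.755
  [10.5→13.5]: (1.38+0.49)/2 × 3 = 2.805
  Sum = 176.69 µg/mL·hr
IV tail: 0.49/0.345 = 1.420; AUC_iv,0→∞ = 176.69 + 1.420 = 178.11 µg/mL·hr
Trapezoidal AUC_0→4.5 (oral solution):
  [0→0.5]: (0.00+23.18)/2 × 0.5 = 5.795
  [0.5→2]: (23.18+23.07)/2 × 1.5 = 34.6875
  [2→3]: (23.07+16.77)/2 × 1 = 19.92
  [3→4.5]: (16.77+10.05)/2 × 1.5 = 20.115
  Sum = 80.5175 µg/mL·hr
oral solution tail: 10.05/0.345 = 29.130; AUC_ev,0→∞ = 80.5175 + 29.130 = 109.6475 µg/mL·hr
F = (AUC_ev/D_ev)/(AUC_iv/D_iv) = (109.6475/62.5)/(178.11/25) = 1.75436/7.1244 = 0.2462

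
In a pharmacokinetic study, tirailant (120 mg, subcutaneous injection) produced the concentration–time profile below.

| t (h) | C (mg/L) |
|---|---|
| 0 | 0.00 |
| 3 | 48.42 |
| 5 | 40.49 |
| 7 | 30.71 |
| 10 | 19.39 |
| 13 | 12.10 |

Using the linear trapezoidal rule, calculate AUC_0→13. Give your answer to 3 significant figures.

Trapezoidal AUC_0→13:
  [0→3]: (0.00+48.42)/2 × 3 = 72.63
  [3→5]: (48.42+40.49)/2 × 2 = 88.91
  [5→7]: (40.49+30.71)/2 × 2 = 71.2
  [7→10]: (30.71+19.39)/2 × 3 = 75.15
  [10→13]: (19.39+12.10)/2 × 3 = 47.235
  Sum = 355.125 mg/L·h

AUC = 355 mg/L·h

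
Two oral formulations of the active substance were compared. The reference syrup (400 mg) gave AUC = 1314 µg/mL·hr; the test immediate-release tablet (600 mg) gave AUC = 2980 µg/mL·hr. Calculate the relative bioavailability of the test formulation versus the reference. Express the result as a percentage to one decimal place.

F_rel = (AUC_test/D_test) / (AUC_ref/D_ref)
      = (2980/600) / (1314/400)
      = 4.96667 / 3.285 = 1.5119 = 151.19%

F_rel = 151.2%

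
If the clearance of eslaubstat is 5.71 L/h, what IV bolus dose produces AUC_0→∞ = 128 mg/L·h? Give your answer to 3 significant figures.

Dose = 731 mg

Dose_iv = CL × AUC_0→∞
     = 5.71 × 128 = 730.88 mg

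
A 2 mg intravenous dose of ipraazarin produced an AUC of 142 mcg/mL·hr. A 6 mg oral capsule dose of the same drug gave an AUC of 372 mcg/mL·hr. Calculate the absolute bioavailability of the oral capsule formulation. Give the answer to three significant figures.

F = (AUC_ev / D_ev) / (AUC_iv / D_iv)
  = (372/6) / (142/2)
  = 62 / 71 = 0.8732

F = 0.873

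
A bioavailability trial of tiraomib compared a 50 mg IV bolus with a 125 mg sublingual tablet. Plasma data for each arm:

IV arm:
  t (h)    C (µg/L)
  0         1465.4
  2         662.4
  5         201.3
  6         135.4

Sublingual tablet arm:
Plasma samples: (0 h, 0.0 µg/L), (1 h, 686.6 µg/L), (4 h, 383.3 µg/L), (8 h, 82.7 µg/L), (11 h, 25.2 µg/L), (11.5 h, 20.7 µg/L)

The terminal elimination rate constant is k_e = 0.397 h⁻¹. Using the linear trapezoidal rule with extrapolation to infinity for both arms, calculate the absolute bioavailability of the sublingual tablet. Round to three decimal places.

F = 0.316

Trapezoidal AUC_0→6 (IV):
  [0→2]: (1465.4+662.4)/2 × 2 = 2127.8
  [2→5]: (662.4+201.3)/2 × 3 = 1295.55
  [5→6]: (201.3+135.4)/2 × 1 = 168.35
  Sum = 3591.7 µg/L·h
IV tail: 135.4/0.397 = 341.058; AUC_iv,0→∞ = 3591.7 + 341.058 = 3932.758 µg/L·h
Trapezoidal AUC_0→11.5 (sublingual tablet):
  [0→1]: (0.0+686.6)/2 × 1 = 343.3
  [1→4]: (686.6+383.3)/2 × 3 = 1604.85
  [4→8]: (383.3+82.7)/2 × 4 = 932.0
  [8→11]: (82.7+25.2)/2 × 3 = 161.85
  [11→11.5]: (25.2+20.7)/2 × 0.5 = 11.475
  Sum = 3053.475 µg/L·h
sublingual tablet tail: 20.7/0.397 = 52.141; AUC_ev,0→∞ = 3053.475 + 52.141 = 3105.616 µg/L·h
F = (AUC_ev/D_ev)/(AUC_iv/D_iv) = (3105.616/125)/(3932.758/50) = 24.844928/78.65516 = 0.3159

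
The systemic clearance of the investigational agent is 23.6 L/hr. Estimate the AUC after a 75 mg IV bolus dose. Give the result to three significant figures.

AUC_0→∞ = Dose_iv / CL
        = 75 / 23.6 = 3.17797 mg/L·hr

AUC = 3.18 mg/L·hr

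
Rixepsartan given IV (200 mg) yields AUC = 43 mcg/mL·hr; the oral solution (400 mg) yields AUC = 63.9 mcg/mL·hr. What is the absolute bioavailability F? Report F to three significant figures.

F = 0.743

F = (AUC_ev / D_ev) / (AUC_iv / D_iv)
  = (63.9/400) / (43/200)
  = 0.15975 / 0.215 = 0.7430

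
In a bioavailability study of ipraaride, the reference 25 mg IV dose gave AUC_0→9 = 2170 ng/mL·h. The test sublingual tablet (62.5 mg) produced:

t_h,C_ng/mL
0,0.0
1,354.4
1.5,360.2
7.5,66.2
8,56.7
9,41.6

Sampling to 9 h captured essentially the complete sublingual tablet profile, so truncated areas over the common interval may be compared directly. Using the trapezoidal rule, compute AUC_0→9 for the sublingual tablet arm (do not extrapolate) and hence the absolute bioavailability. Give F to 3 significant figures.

Trapezoidal AUC_0→9 (sublingual tablet):
  [0→1]: (0.0+354.4)/2 × 1 = 177.2
  [1→1.5]: (354.4+360.2)/2 × 0.5 = 178.65
  [1.5→7.5]: (360.2+66.2)/2 × 6 = 1279.2
  [7.5→8]: (66.2+56.7)/2 × 0.5 = 30.725
  [8→9]: (56.7+41.6)/2 × 1 = 49.15
  Sum = 1714.925 ng/mL·h
F = (AUC_ev/D_ev)/(AUC_iv/D_iv) = (1714.925/62.5)/(2170/25) = 27.4388/86.8 = 0.3161

F = 0.316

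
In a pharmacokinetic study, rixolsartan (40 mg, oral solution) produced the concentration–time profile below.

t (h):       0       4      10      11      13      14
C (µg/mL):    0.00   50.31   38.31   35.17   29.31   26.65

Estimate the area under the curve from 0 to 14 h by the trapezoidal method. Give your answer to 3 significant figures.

Trapezoidal AUC_0→14:
  [0→4]: (0.00+50.31)/2 × 4 = 100.62
  [4→10]: (50.31+38.31)/2 × 6 = 265.86
  [10→11]: (38.31+35.17)/2 × 1 = 36.74
  [11→13]: (35.17+29.31)/2 × 2 = 64.48
  [13→14]: (29.31+26.65)/2 × 1 = 27.98
  Sum = 495.68 µg/mL·h

AUC = 496 µg/mL·h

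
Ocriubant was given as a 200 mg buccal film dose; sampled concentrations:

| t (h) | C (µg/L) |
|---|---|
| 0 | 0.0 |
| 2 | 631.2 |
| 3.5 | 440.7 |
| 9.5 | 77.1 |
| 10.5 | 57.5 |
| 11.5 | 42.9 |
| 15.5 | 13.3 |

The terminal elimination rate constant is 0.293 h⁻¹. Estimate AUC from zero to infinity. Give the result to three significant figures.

Trapezoidal AUC_0→15.5:
  [0→2]: (0.0+631.2)/2 × 2 = 631.2
  [2→3.5]: (631.2+440.7)/2 × 1.5 = 803.925
  [3.5→9.5]: (440.7+77.1)/2 × 6 = 1553.4
  [9.5→10.5]: (77.1+57.5)/2 × 1 = 67.3
  [10.5→11.5]: (57.5+42.9)/2 × 1 = 50.2
  [11.5→15.5]: (42.9+13.3)/2 × 4 = 112.4
  Sum = 3218.425 µg/L·h
Extrapolated tail: C_last / k_e = 13.3 / 0.293 = 45.392
AUC_0→∞ = 3218.425 + 45.392 = 3263.817 µg/L·h

AUC = 3260 µg/L·h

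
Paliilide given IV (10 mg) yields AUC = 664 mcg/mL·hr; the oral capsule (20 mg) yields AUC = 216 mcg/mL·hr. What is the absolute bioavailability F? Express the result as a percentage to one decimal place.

F = 16.3%

F = (AUC_ev / D_ev) / (AUC_iv / D_iv)
  = (216/20) / (664/10)
  = 10.8 / 66.4 = 0.1627
  = 16.27%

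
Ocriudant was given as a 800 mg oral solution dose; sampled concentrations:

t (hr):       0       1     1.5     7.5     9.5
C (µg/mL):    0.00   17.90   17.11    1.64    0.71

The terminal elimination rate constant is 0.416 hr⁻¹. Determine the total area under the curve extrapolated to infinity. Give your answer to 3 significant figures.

Trapezoidal AUC_0→9.5:
  [0→1]: (0.00+17.90)/2 × 1 = 8.95
  [1→1.5]: (17.90+17.11)/2 × 0.5 = 8.7525
  [1.5→7.5]: (17.11+1.64)/2 × 6 = 56.25
  [7.5→9.5]: (1.64+0.71)/2 × 2 = 2.35
  Sum = 76.3025 µg/mL·hr
Extrapolated tail: C_last / k_e = 0.71 / 0.416 = 1.707
AUC_0→∞ = 76.3025 + 1.707 = 78.0095 µg/mL·hr

AUC = 78.0 µg/mL·hr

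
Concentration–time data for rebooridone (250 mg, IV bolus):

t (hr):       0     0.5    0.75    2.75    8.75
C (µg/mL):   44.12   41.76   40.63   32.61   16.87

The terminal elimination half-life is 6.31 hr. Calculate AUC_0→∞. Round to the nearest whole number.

AUC = 407 µg/mL·hr

Trapezoidal AUC_0→8.75:
  [0→0.5]: (44.12+41.76)/2 × 0.5 = 21.47
  [0.5→0.75]: (41.76+40.63)/2 × 0.25 = 10.29875
  [0.75→2.75]: (40.63+32.61)/2 × 2 = 73.24
  [2.75→8.75]: (32.61+16.87)/2 × 6 = 148.44
  Sum = 253.44875 µg/mL·hr
k_e = ln2 / t½ = 0.693147 / 6.31 = 0.1098 hr^-1
Extrapolated tail: C_last / k_e = 16.87 / 0.1098 = 153.643
AUC_0→∞ = 253.44875 + 153.643 = 407.09175 µg/mL·hr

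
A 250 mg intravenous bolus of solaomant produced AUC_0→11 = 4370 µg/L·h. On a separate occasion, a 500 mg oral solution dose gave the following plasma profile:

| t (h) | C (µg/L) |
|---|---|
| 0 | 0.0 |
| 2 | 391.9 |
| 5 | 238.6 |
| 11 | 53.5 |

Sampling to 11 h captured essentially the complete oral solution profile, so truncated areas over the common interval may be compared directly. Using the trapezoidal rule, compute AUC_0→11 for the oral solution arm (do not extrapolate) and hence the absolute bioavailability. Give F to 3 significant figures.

Trapezoidal AUC_0→11 (oral solution):
  [0→2]: (0.0+391.9)/2 × 2 = 391.9
  [2→5]: (391.9+238.6)/2 × 3 = 945.75
  [5→11]: (238.6+53.5)/2 × 6 = 876.3
  Sum = 2213.95 µg/L·h
F = (AUC_ev/D_ev)/(AUC_iv/D_iv) = (2213.95/500)/(4370/250) = 4.4279/17.48 = 0.2533

F = 0.253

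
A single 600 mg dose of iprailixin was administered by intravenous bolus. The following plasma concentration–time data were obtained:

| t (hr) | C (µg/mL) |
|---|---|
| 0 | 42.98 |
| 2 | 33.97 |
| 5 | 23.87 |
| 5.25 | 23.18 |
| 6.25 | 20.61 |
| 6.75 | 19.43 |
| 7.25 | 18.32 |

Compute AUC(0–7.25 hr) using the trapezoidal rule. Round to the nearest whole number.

AUC = 211 µg/mL·hr

Trapezoidal AUC_0→7.25:
  [0→2]: (42.98+33.97)/2 × 2 = 76.95
  [2→5]: (33.97+23.87)/2 × 3 = 86.76
  [5→5.25]: (23.87+23.18)/2 × 0.25 = 5.88125
  [5.25→6.25]: (23.18+20.61)/2 × 1 = 21.895
  [6.25→6.75]: (20.61+19.43)/2 × 0.5 = 10.01
  [6.75→7.25]: (19.43+18.32)/2 × 0.5 = 9.4375
  Sum = 210.93375 µg/mL·hr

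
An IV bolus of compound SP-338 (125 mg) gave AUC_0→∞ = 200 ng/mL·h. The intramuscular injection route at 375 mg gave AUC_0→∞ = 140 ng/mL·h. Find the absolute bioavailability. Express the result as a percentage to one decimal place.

F = 23.3%

F = (AUC_ev / D_ev) / (AUC_iv / D_iv)
  = (140/375) / (200/125)
  = 0.373333 / 1.6 = 0.2333
  = 23.33%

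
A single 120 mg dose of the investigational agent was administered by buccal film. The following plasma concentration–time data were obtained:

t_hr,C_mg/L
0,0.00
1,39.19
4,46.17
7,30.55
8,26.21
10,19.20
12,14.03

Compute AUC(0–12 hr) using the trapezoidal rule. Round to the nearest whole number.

Trapezoidal AUC_0→12:
  [0→1]: (0.00+39.19)/2 × 1 = 19.595
  [1→4]: (39.19+46.17)/2 × 3 = 128.04
  [4→7]: (46.17+30.55)/2 × 3 = 115.08
  [7→8]: (30.55+26.21)/2 × 1 = 28.38
  [8→10]: (26.21+19.20)/2 × 2 = 45.41
  [10→12]: (19.20+14.03)/2 × 2 = 33.23
  Sum = 369.735 mg/L·hr

AUC = 370 mg/L·hr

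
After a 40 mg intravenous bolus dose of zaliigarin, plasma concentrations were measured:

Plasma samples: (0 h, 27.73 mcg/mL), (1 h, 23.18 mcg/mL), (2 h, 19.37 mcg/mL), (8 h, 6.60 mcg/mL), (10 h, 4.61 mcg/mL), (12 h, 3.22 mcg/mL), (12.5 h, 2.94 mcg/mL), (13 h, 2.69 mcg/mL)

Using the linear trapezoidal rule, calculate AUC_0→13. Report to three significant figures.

Trapezoidal AUC_0→13:
  [0→1]: (27.73+23.18)/2 × 1 = 25.455
  [1→2]: (23.18+19.37)/2 × 1 = 21.275
  [2→8]: (19.37+6.60)/2 × 6 = 77.91
  [8→10]: (6.60+4.61)/2 × 2 = 11.21
  [10→12]: (4.61+3.22)/2 × 2 = 7.83
  [12→12.5]: (3.22+2.94)/2 × 0.5 = 1.54
  [12.5→13]: (2.94+2.69)/2 × 0.5 = 1.4075
  Sum = 146.6275 mcg/mL·h

AUC = 147 mcg/mL·h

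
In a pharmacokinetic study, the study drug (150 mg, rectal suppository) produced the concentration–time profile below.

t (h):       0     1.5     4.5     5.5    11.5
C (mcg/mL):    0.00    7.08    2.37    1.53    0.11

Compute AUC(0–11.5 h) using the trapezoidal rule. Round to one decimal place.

AUC = 26.4 mcg/mL·h

Trapezoidal AUC_0→11.5:
  [0→1.5]: (0.00+7.08)/2 × 1.5 = 5.31
  [1.5→4.5]: (7.08+2.37)/2 × 3 = 14.175
  [4.5→5.5]: (2.37+1.53)/2 × 1 = 1.95
  [5.5→11.5]: (1.53+0.11)/2 × 6 = 4.92
  Sum = 26.355 mcg/mL·h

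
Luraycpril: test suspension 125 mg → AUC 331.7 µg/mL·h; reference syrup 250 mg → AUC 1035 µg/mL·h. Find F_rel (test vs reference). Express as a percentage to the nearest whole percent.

F_rel = (AUC_test/D_test) / (AUC_ref/D_ref)
      = (331.7/125) / (1035/250)
      = 2.6536 / 4.14 = 0.6410 = 64.10%

F_rel = 64%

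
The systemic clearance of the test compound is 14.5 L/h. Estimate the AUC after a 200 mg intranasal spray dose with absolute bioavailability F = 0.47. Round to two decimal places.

AUC = 6.48 mg/L·h

AUC_0→∞ = F × Dose / CL
        = 0.47 × 200 / 14.5 = 6.48276 mg/L·h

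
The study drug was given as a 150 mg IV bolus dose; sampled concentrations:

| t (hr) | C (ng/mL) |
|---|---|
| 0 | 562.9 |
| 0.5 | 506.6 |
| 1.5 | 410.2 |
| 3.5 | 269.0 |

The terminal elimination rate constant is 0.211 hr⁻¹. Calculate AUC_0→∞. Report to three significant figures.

Trapezoidal AUC_0→3.5:
  [0→0.5]: (562.9+506.6)/2 × 0.5 = 267.375
  [0.5→1.5]: (506.6+410.2)/2 × 1 = 458.4
  [1.5→3.5]: (410.2+269.0)/2 × 2 = 679.2
  Sum = 1404.975 ng/mL·hr
Extrapolated tail: C_last / k_e = 269.0 / 0.211 = 1274.882
AUC_0→∞ = 1404.975 + 1274.882 = 2679.857 ng/mL·hr

AUC = 2680 ng/mL·hr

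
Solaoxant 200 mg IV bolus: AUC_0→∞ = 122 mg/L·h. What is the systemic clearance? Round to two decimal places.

CL = Dose_iv / AUC_0→∞
   = 200 / 122 = 1.63934 L/h

CL = 1.64 L/h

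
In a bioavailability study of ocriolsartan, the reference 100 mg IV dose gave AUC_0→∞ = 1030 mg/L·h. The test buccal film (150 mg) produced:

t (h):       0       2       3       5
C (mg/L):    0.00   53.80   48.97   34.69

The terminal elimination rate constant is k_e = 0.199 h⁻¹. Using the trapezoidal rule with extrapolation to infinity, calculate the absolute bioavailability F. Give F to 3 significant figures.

Trapezoidal AUC_0→5 (buccal film):
  [0→2]: (0.00+53.80)/2 × 2 = 53.8
  [2→3]: (53.80+48.97)/2 × 1 = 51.385
  [3→5]: (48.97+34.69)/2 × 2 = 83.66
  Sum = 188.845 mg/L·h
Tail: C_last/k_e = 34.69/0.199 = 174.322
AUC_0→∞ (buccal film) = 188.845 + 174.322 = 363.167 mg/L·h
F = (AUC_ev/D_ev)/(AUC_iv/D_iv) = (363.167/150)/(1030/100) = 2.42111/10.3 = 0.2351

F = 0.235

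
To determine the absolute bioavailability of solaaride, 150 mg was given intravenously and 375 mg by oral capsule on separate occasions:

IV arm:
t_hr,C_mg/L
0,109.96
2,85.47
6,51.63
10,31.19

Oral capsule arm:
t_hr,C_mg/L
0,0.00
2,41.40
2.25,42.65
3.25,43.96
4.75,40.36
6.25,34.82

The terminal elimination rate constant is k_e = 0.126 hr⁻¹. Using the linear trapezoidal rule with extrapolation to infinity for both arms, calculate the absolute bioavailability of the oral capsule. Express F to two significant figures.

Trapezoidal AUC_0→10 (IV):
  [0→2]: (109.96+85.47)/2 × 2 = 195.43
  [2→6]: (85.47+51.63)/2 × 4 = 274.2
  [6→10]: (51.63+31.19)/2 × 4 = 165.64
  Sum = 635.27 mg/L·hr
IV tail: 31.19/0.126 = 247.540; AUC_iv,0→∞ = 635.27 + 247.540 = 882.81 mg/L·hr
Trapezoidal AUC_0→6.25 (oral capsule):
  [0→2]: (0.00+41.40)/2 × 2 = 41.4
  [2→2.25]: (41.40+42.65)/2 × 0.25 = 10.50625
  [2.25→3.25]: (42.65+43.96)/2 × 1 = 43.305
  [3.25→4.75]: (43.96+40.36)/2 × 1.5 = 63.24
  [4.75→6.25]: (40.36+34.82)/2 × 1.5 = 56.385
  Sum = 214.83625 mg/L·hr
oral capsule tail: 34.82/0.126 = 276.349; AUC_ev,0→∞ = 214.83625 + 276.349 = 491.18525 mg/L·hr
F = (AUC_ev/D_ev)/(AUC_iv/D_iv) = (491.18525/375)/(882.81/150) = 1.30983/5.8854 = 0.2226

F = 0.22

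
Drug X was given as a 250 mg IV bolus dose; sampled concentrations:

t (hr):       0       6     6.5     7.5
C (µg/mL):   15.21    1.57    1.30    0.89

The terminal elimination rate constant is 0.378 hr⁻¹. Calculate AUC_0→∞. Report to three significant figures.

Trapezoidal AUC_0→7.5:
  [0→6]: (15.21+1.57)/2 × 6 = 50.34
  [6→6.5]: (1.57+1.30)/2 × 0.5 = 0.7175
  [6.5→7.5]: (1.30+0.89)/2 × 1 = 1.095
  Sum = 52.1525 µg/mL·hr
Extrapolated tail: C_last / k_e = 0.89 / 0.378 = 2.354
AUC_0→∞ = 52.1525 + 2.354 = 54.5065 µg/mL·hr

AUC = 54.5 µg/mL·hr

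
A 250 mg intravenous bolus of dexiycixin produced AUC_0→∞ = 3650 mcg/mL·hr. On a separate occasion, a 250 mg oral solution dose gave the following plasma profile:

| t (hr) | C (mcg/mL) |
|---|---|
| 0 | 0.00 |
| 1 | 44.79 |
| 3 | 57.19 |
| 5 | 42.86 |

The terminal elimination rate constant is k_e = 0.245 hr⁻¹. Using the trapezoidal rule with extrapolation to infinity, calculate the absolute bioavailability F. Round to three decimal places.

Trapezoidal AUC_0→5 (oral solution):
  [0→1]: (0.00+44.79)/2 × 1 = 22.395
  [1→3]: (44.79+57.19)/2 × 2 = 101.98
  [3→5]: (57.19+42.86)/2 × 2 = 100.05
  Sum = 224.425 mcg/mL·hr
Tail: C_last/k_e = 42.86/0.245 = 174.939
AUC_0→∞ (oral solution) = 224.425 + 174.939 = 399.364 mcg/mL·hr
F = (AUC_ev/D_ev)/(AUC_iv/D_iv) = (399.364/250)/(3650/250) = 1.597456/14.6 = 0.1094

F = 0.109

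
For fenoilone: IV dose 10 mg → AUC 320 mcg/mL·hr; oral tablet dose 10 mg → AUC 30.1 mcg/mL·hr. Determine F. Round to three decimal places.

F = 0.094

F = (AUC_ev / D_ev) / (AUC_iv / D_iv)
  = (30.1/10) / (320/10)
  = 3.01 / 32 = 0.0941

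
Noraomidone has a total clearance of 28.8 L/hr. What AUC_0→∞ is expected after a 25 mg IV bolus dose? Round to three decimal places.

AUC_0→∞ = Dose_iv / CL
        = 25 / 28.8 = 0.868056 mg/L·hr

AUC = 0.868 mg/L·hr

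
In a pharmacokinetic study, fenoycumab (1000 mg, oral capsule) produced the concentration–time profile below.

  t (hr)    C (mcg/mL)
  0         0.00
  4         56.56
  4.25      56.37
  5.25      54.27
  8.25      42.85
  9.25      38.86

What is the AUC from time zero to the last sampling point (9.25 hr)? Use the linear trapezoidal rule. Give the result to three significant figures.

Trapezoidal AUC_0→9.25:
  [0→4]: (0.00+56.56)/2 × 4 = 113.12
  [4→4.25]: (56.56+56.37)/2 × 0.25 = 14.11625
  [4.25→5.25]: (56.37+54.27)/2 × 1 = 55.32
  [5.25→8.25]: (54.27+42.85)/2 × 3 = 145.68
  [8.25→9.25]: (42.85+38.86)/2 × 1 = 40.855
  Sum = 369.09125 mcg/mL·hr

AUC = 369 mcg/mL·hr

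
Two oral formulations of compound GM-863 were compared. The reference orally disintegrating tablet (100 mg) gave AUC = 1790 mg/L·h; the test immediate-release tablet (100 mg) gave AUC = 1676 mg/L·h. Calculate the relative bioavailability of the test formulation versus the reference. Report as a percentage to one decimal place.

F_rel = 93.6%

F_rel = (AUC_test/D_test) / (AUC_ref/D_ref)
      = (1676/100) / (1790/100)
      = 16.76 / 17.9 = 0.9363 = 93.63%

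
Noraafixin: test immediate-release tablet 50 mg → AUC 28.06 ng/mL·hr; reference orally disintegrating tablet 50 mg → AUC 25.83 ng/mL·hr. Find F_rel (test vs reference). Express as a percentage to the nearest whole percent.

F_rel = (AUC_test/D_test) / (AUC_ref/D_ref)
      = (28.06/50) / (25.83/50)
      = 0.5612 / 0.5166 = 1.0863 = 108.63%

F_rel = 109%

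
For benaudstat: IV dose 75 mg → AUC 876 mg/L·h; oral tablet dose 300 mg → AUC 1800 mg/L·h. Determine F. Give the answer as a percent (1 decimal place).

F = 51.4%

F = (AUC_ev / D_ev) / (AUC_iv / D_iv)
  = (1800/300) / (876/75)
  = 6 / 11.68 = 0.5137
  = 51.37%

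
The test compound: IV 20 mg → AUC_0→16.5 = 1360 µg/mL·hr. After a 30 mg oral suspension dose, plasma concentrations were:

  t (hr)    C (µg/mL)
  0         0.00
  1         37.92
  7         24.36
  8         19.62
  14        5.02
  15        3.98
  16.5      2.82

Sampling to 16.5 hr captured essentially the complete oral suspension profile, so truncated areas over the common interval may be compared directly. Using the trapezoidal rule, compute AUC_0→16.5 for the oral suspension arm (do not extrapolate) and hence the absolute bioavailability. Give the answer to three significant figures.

Trapezoidal AUC_0→16.5 (oral suspension):
  [0→1]: (0.00+37.92)/2 × 1 = 18.96
  [1→7]: (37.92+24.36)/2 × 6 = 186.84
  [7→8]: (24.36+19.62)/2 × 1 = 21.99
  [8→14]: (19.62+5.02)/2 × 6 = 73.92
  [14→15]: (5.02+3.98)/2 × 1 = 4.5
  [15→16.5]: (3.98+2.82)/2 × 1.5 = 5.1
  Sum = 311.31 µg/mL·hr
F = (AUC_ev/D_ev)/(AUC_iv/D_iv) = (311.31/30)/(1360/20) = 10.377/68 = 0.1526

F = 0.153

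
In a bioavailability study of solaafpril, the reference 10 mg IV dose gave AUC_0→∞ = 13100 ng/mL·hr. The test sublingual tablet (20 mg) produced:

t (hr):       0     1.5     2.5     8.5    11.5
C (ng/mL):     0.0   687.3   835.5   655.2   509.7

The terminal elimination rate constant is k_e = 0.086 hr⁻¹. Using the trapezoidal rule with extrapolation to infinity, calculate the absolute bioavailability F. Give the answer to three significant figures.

F = 0.512

Trapezoidal AUC_0→11.5 (sublingual tablet):
  [0→1.5]: (0.0+687.3)/2 × 1.5 = 515.475
  [1.5→2.5]: (687.3+835.5)/2 × 1 = 761.4
  [2.5→8.5]: (835.5+655.2)/2 × 6 = 4472.1
  [8.5→11.5]: (655.2+509.7)/2 × 3 = 1747.35
  Sum = 7496.325 ng/mL·hr
Tail: C_last/k_e = 509.7/0.086 = 5926.744
AUC_0→∞ (sublingual tablet) = 7496.325 + 5926.744 = 13423.069 ng/mL·hr
F = (AUC_ev/D_ev)/(AUC_iv/D_iv) = (13423.069/20)/(13100/10) = 671.15345/1310 = 0.5123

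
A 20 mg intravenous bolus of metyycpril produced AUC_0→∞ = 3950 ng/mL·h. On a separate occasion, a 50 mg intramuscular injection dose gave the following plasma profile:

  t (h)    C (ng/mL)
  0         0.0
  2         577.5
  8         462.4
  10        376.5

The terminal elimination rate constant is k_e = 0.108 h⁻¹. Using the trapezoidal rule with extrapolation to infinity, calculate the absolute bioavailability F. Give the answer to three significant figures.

Trapezoidal AUC_0→10 (intramuscular injection):
  [0→2]: (0.0+577.5)/2 × 2 = 577.5
  [2→8]: (577.5+462.4)/2 × 6 = 3119.7
  [8→10]: (462.4+376.5)/2 × 2 = 838.9
  Sum = 4536.1 ng/mL·h
Tail: C_last/k_e = 376.5/0.108 = 3486.111
AUC_0→∞ (intramuscular injection) = 4536.1 + 3486.111 = 8022.211 ng/mL·h
F = (AUC_ev/D_ev)/(AUC_iv/D_iv) = (8022.211/50)/(3950/20) = 160.44422/197.5 = 0.8124

F = 0.812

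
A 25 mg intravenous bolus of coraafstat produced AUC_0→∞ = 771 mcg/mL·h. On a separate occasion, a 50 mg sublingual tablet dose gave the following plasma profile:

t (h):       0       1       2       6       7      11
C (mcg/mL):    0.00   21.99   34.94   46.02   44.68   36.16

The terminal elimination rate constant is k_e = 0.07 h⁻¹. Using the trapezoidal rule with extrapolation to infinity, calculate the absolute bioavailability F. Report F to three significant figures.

Trapezoidal AUC_0→11 (sublingual tablet):
  [0→1]: (0.00+21.99)/2 × 1 = 10.995
  [1→2]: (21.99+34.94)/2 × 1 = 28.465
  [2→6]: (34.94+46.02)/2 × 4 = 161.92
  [6→7]: (46.02+44.68)/2 × 1 = 45.35
  [7→11]: (44.68+36.16)/2 × 4 = 161.68
  Sum = 408.41 mcg/mL·h
Tail: C_last/k_e = 36.16/0.07 = 516.571
AUC_0→∞ (sublingual tablet) = 408.41 + 516.571 = 924.981 mcg/mL·h
F = (AUC_ev/D_ev)/(AUC_iv/D_iv) = (924.981/50)/(771/25) = 18.49962/30.84 = 0.5999

F = 0.600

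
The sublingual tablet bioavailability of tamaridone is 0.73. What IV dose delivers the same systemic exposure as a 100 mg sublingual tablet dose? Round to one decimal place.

Systemic exposure from an extravascular dose = F × D_ev, so the equivalent IV dose is F × D_ev.
D_iv = F × D_ev = 0.73 × 100 = 73 mg

D_iv = 73.0 mg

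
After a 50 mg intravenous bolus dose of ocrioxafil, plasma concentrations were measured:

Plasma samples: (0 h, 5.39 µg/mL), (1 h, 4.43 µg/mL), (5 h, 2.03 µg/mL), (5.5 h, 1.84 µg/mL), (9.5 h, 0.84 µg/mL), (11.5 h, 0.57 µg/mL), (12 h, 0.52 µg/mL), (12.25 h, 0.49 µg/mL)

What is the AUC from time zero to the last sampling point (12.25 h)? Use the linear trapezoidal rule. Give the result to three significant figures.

Trapezoidal AUC_0→12.25:
  [0→1]: (5.39+4.43)/2 × 1 = 4.91
  [1→5]: (4.43+2.03)/2 × 4 = 12.92
  [5→5.5]: (2.03+1.84)/2 × 0.5 = 0.9675
  [5.5→9.5]: (1.84+0.84)/2 × 4 = 5.36
  [9.5→11.5]: (0.84+0.57)/2 × 2 = 1.41
  [11.5→12]: (0.57+0.52)/2 × 0.5 = 0.2725
  [12→12.25]: (0.52+0.49)/2 × 0.25 = 0.12625
  Sum = 25.96625 µg/mL·h

AUC = 26.0 µg/mL·h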